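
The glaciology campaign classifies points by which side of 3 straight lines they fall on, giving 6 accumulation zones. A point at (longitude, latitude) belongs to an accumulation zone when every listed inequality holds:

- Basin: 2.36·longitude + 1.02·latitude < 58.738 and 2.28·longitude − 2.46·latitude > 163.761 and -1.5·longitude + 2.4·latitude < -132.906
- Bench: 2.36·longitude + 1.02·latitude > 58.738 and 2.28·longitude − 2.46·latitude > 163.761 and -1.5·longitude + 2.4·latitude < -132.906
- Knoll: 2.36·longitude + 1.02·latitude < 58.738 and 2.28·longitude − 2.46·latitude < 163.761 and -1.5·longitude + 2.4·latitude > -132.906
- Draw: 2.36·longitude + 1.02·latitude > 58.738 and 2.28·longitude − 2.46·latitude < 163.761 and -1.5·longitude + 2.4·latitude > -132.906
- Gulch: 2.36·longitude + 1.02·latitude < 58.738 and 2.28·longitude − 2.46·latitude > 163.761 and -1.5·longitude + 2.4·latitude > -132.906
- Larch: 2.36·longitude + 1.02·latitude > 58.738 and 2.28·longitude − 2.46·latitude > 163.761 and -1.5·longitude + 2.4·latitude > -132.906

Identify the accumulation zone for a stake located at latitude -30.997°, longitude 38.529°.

2.36·38.529 + 1.02·-30.997 = 59.312, which is > 58.738
2.28·38.529 − 2.46·-30.997 = 164.099, which is > 163.761
-1.5·38.529 + 2.4·-30.997 = -132.186, which is > -132.906
This sign pattern matches Larch.

Larch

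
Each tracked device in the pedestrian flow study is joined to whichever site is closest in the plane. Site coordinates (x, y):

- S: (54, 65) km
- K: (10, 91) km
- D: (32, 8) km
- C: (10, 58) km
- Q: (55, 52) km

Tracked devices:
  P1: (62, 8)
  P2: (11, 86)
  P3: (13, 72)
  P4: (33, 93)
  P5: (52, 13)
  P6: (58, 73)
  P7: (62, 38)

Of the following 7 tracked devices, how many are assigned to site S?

P1 → D
P2 → K
P3 → C
P4 → K
P5 → D
P6 → S
P7 → Q
1 of the 7 goes to S.

1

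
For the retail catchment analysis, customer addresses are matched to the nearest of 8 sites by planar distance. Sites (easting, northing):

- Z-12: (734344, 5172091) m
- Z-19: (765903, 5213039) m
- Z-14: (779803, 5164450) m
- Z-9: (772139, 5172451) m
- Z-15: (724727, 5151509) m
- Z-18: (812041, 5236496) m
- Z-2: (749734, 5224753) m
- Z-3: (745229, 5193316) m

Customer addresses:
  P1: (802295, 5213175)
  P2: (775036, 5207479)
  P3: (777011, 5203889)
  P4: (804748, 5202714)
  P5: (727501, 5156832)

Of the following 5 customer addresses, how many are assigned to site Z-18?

2

P1 → Z-18
P2 → Z-19
P3 → Z-19
P4 → Z-18
P5 → Z-15
2 of the 5 go to Z-18.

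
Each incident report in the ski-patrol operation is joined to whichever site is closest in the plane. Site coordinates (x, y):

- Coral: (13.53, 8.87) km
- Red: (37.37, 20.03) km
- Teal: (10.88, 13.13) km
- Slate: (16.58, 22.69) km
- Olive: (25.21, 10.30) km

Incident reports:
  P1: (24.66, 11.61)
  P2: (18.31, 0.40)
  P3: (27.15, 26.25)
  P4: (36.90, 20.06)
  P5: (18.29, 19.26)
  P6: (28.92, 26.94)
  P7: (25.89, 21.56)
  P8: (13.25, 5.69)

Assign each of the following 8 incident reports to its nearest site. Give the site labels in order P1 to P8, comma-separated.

P1 → Olive (d²=2.02)
P2 → Coral (d²=94.59)
P3 → Slate (d²=124.40)
P4 → Red (d²=0.22)
P5 → Slate (d²=14.69)
P6 → Red (d²=119.15)
P7 → Slate (d²=87.95)
P8 → Coral (d²=10.19)

Olive, Coral, Slate, Red, Slate, Red, Slate, Coral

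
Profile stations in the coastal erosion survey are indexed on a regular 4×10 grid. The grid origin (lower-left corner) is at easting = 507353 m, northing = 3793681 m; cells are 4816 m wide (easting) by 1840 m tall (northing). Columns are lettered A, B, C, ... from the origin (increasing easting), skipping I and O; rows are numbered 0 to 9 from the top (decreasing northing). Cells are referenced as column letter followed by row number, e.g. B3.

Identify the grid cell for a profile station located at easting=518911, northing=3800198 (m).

C6

Column index: ⌊(518911 − 507353) / 4816⌋ = ⌊2.400⌋ = 2 → column C
Row offset from origin: ⌊(3800198 − 3793681) / 1840⌋ = ⌊3.542⌋ = 3 → row 6 (counted from top)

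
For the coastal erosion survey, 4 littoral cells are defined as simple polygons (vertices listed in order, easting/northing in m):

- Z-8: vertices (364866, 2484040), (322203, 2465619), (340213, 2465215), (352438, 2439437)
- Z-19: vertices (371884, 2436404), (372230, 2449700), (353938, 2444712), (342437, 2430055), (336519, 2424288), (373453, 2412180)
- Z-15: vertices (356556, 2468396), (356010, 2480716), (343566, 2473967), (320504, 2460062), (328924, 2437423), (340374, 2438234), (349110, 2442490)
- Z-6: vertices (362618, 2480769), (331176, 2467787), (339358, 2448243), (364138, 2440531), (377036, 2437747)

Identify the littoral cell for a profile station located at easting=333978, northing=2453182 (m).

Z-15

Cast a ray rightward from (333978, 2453182). For each polygon, the edges (by vertex number in listed order) whose endpoints lie on opposite sides of northing = 2453182, where each meets that height, and whether that is right or left of the point:
Z-8: 3–4 at easting≈345919.5 (right), 4–1 at easting≈356267.9 (right) → 2 crossings.
Z-19: no edge straddles that height → 0 crossings.
Z-15: 4–5 at easting≈323062.8 (left), 7–1 at easting≈352183.1 (right) → 1 crossing.
Z-6: 2–3 at easting≈337290.3 (right), 5–1 at easting≈371863.3 (right) → 2 crossings.
Only Z-15 has an odd count, so the point is inside Z-15.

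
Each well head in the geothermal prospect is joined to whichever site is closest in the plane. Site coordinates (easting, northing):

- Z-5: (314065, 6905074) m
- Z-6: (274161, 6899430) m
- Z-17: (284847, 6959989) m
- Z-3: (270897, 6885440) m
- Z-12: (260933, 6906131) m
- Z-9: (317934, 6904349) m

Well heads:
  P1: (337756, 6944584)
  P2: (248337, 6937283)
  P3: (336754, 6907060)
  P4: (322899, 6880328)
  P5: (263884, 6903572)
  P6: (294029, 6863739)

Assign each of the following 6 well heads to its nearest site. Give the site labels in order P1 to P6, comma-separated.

P1 → Z-9 (d²=2011766909.00)
P2 → Z-12 (d²=1129106320.00)
P3 → Z-9 (d²=361541921.00)
P4 → Z-9 (d²=601659666.00)
P5 → Z-12 (d²=15256882.00)
P6 → Z-3 (d²=1006022825.00)

Z-9, Z-12, Z-9, Z-9, Z-12, Z-3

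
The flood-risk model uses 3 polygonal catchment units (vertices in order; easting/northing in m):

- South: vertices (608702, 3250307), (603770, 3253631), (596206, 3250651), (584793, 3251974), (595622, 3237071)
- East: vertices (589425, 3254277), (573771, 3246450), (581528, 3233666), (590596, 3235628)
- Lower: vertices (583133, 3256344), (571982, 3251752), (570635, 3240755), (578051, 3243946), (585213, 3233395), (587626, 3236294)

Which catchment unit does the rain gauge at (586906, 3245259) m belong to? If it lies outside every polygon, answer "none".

East

Cast a ray rightward from (586906, 3245259). For each polygon, the edges (by vertex number in listed order) whose endpoints lie on opposite sides of northing = 3245259, where each meets that height, and whether that is right or left of the point:
South: 4–5 at easting≈589672.3 (right), 5–1 at easting≈603713.5 (right) → 2 crossings.
East: 2–3 at easting≈574493.7 (left), 4–1 at easting≈589991.3 (right) → 1 crossing.
Lower: 2–3 at easting≈571186.7 (left), 6–1 at easting≈585617.0 (left) → 0 crossings.
Only East has an odd count, so the point is inside East.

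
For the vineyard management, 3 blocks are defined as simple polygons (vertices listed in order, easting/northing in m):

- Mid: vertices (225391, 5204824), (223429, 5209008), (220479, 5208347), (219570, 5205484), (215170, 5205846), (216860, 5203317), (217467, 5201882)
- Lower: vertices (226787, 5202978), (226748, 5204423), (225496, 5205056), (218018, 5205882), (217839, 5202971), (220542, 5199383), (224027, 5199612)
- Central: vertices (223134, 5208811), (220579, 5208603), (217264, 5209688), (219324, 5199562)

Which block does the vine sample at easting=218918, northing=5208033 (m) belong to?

Central

Cast a ray rightward from (218918, 5208033). For each polygon, the edges (by vertex number in listed order) whose endpoints lie on opposite sides of northing = 5208033, where each meets that height, and whether that is right or left of the point:
Mid: 1–2 at easting≈223886.2 (right), 3–4 at easting≈220379.3 (right) → 2 crossings.
Lower: no edge straddles that height → 0 crossings.
Central: 3–4 at easting≈217600.7 (left), 4–1 at easting≈222813.5 (right) → 1 crossing.
Only Central has an odd count, so the point is inside Central.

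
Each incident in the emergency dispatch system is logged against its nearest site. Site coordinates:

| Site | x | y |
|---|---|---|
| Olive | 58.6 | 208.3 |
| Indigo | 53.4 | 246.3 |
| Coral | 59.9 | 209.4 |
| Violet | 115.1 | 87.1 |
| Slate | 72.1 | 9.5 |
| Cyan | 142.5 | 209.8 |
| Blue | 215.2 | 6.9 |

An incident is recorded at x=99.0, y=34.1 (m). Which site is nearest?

Squared distances to each site:
Olive: 31977.800; Indigo: 47108.200; Coral: 32258.900; Violet: 3068.210; Slate: 1328.770; Cyan: 32762.740; Blue: 14242.280.
Minimum at Slate.

Slate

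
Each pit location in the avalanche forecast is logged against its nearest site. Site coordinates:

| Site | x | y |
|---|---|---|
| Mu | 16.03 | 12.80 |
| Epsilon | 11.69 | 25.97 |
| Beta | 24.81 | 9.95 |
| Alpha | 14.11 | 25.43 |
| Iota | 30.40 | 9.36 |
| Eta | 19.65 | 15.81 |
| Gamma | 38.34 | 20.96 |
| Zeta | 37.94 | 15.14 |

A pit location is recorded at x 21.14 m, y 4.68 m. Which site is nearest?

Squared distances to each site:
Mu: 92.047; Epsilon: 542.567; Beta: 41.242; Alpha: 479.983; Iota: 107.650; Eta: 126.097; Gamma: 560.878; Zeta: 391.652.
Minimum at Beta.

Beta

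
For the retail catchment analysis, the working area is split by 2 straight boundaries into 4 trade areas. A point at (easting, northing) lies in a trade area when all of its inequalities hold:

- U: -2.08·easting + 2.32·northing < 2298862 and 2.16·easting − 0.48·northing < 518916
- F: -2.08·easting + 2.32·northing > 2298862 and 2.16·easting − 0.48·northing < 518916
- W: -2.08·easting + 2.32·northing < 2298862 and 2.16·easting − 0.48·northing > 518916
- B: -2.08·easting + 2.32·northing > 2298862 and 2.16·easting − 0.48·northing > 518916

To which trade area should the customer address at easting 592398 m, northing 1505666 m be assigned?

W

-2.08·592398 + 2.32·1505666 = 2260957.280, which is < 2298862
2.16·592398 − 0.48·1505666 = 556860.000, which is > 518916
This sign pattern matches W.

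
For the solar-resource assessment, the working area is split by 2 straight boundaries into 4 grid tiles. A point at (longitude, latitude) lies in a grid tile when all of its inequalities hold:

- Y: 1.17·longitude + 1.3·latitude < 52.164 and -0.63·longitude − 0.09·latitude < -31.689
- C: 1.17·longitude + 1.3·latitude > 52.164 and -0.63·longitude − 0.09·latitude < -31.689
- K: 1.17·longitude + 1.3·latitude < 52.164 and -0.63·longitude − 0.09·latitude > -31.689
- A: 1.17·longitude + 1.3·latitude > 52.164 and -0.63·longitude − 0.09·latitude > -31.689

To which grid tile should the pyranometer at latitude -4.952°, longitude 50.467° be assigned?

1.17·50.467 + 1.3·-4.952 = 52.609, which is > 52.164
-0.63·50.467 − 0.09·-4.952 = -31.349, which is > -31.689
This sign pattern matches A.

A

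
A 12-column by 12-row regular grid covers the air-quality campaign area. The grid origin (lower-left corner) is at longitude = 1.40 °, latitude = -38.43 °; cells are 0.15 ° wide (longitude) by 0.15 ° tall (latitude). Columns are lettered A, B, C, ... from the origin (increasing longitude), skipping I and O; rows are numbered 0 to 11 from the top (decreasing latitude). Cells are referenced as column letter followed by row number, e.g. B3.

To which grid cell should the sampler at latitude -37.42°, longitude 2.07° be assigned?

Column index: ⌊(2.07 − 1.40) / 0.15⌋ = ⌊4.467⌋ = 4 → column E
Row offset from origin: ⌊(-37.42 − -38.43) / 0.15⌋ = ⌊6.733⌋ = 6 → row 5 (counted from top)

E5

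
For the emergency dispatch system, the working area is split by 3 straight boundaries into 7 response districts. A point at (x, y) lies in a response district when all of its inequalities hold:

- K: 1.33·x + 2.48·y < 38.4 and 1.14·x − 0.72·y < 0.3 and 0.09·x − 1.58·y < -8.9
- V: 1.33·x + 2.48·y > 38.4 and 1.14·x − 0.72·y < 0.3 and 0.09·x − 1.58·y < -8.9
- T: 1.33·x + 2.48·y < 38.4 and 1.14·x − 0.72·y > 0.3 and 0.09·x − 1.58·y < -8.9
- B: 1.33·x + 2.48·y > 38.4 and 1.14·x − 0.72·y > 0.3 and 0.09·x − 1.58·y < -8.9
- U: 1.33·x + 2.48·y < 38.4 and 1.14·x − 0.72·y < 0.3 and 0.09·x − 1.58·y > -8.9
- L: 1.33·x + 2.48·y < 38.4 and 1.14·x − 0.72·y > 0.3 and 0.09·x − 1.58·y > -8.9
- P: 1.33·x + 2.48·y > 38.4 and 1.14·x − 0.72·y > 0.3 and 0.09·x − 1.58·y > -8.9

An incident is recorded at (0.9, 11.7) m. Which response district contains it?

1.33·0.9 + 2.48·11.7 = 30.213, which is < 38.4
1.14·0.9 − 0.72·11.7 = -7.398, which is < 0.3
0.09·0.9 − 1.58·11.7 = -18.405, which is < -8.9
This sign pattern matches K.

K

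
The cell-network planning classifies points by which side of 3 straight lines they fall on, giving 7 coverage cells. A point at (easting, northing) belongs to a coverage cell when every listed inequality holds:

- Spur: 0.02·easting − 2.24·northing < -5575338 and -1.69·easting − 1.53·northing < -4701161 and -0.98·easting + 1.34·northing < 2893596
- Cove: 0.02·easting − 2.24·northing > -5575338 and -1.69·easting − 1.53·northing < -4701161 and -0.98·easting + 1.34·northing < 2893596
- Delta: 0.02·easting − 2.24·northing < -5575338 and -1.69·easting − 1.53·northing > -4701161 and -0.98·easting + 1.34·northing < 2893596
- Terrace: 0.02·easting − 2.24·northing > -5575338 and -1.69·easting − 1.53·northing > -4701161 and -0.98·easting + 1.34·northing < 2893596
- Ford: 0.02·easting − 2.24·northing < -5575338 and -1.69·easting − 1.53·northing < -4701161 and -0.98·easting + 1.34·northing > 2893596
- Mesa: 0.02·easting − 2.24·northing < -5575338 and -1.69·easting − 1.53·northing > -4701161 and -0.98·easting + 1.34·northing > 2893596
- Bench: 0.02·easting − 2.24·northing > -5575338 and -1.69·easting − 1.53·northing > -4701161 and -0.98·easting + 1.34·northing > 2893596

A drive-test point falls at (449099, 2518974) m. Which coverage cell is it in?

0.02·449099 − 2.24·2518974 = -5633519.780, which is < -5575338
-1.69·449099 − 1.53·2518974 = -4613007.530, which is > -4701161
-0.98·449099 + 1.34·2518974 = 2935308.140, which is > 2893596
This sign pattern matches Mesa.

Mesa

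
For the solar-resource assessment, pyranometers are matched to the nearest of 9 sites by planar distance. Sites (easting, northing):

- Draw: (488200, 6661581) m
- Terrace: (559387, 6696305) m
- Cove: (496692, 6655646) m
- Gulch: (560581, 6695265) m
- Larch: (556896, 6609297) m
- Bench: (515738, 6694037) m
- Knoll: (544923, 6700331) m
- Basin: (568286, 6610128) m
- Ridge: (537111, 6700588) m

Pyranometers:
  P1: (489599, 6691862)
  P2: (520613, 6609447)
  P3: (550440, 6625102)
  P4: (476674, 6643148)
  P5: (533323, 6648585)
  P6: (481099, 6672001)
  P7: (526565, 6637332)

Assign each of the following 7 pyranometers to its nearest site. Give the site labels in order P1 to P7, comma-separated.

P1 → Bench (d²=687977946.00)
P2 → Larch (d²=1316478589.00)
P3 → Larch (d²=291477961.00)
P4 → Draw (d²=472624165.00)
P5 → Cove (d²=1391687882.00)
P6 → Draw (d²=159000601.00)
P7 → Cove (d²=1227798725.00)

Bench, Larch, Larch, Draw, Cove, Draw, Cove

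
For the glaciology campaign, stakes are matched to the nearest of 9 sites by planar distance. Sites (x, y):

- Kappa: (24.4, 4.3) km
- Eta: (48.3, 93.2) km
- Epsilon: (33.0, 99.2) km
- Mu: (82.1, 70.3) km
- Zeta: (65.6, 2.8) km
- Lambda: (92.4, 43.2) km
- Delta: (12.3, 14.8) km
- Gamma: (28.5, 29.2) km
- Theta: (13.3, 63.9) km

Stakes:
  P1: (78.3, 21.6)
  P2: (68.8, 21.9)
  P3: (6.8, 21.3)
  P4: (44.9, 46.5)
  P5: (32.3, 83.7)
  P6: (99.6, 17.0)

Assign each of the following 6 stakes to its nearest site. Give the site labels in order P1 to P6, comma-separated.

Zeta, Zeta, Delta, Gamma, Epsilon, Lambda

P1 → Zeta (d²=514.73)
P2 → Zeta (d²=375.05)
P3 → Delta (d²=72.50)
P4 → Gamma (d²=568.25)
P5 → Epsilon (d²=240.74)
P6 → Lambda (d²=738.28)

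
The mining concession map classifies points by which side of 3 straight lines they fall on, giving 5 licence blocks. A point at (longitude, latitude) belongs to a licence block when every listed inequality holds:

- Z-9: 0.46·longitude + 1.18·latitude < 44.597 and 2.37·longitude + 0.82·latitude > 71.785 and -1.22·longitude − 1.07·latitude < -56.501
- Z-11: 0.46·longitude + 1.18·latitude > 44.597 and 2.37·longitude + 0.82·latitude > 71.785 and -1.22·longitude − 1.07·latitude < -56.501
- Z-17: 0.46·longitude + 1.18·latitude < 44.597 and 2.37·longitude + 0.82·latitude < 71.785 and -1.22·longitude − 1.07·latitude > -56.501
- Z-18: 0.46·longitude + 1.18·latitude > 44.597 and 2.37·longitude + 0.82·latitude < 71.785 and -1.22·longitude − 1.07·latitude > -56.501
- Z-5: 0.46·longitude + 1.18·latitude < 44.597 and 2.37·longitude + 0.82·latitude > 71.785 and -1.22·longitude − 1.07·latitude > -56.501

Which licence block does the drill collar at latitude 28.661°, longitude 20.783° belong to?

0.46·20.783 + 1.18·28.661 = 43.380, which is < 44.597
2.37·20.783 + 0.82·28.661 = 72.758, which is > 71.785
-1.22·20.783 − 1.07·28.661 = -56.023, which is > -56.501
This sign pattern matches Z-5.

Z-5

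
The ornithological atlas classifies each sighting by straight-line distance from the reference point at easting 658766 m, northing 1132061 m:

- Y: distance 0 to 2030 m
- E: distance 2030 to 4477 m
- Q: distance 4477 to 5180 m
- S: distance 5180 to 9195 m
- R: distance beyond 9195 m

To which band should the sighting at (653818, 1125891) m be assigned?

S

Distance = √((653818−658766)² + (1125891−1132061)²) = √(24482704.000 + 38068900.000) = 7908.957 m.
5180 ≤ 7908.957 < 9195 → S.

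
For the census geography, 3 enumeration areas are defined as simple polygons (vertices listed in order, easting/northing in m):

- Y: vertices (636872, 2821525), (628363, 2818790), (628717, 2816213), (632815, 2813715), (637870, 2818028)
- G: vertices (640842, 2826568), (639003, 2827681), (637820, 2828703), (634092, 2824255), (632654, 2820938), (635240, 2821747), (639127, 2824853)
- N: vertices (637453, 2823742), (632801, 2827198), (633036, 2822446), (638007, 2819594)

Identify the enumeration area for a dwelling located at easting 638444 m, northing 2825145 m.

G

Cast a ray rightward from (638444, 2825145). For each polygon, the edges (by vertex number in listed order) whose endpoints lie on opposite sides of northing = 2825145, where each meets that height, and whether that is right or left of the point:
Y: no edge straddles that height → 0 crossings.
G: 3–4 at easting≈634837.9 (left), 7–1 at easting≈639419.0 (right) → 1 crossing.
N: 1–2 at easting≈635564.5 (left), 2–3 at easting≈632902.5 (left) → 0 crossings.
Only G has an odd count, so the point is inside G.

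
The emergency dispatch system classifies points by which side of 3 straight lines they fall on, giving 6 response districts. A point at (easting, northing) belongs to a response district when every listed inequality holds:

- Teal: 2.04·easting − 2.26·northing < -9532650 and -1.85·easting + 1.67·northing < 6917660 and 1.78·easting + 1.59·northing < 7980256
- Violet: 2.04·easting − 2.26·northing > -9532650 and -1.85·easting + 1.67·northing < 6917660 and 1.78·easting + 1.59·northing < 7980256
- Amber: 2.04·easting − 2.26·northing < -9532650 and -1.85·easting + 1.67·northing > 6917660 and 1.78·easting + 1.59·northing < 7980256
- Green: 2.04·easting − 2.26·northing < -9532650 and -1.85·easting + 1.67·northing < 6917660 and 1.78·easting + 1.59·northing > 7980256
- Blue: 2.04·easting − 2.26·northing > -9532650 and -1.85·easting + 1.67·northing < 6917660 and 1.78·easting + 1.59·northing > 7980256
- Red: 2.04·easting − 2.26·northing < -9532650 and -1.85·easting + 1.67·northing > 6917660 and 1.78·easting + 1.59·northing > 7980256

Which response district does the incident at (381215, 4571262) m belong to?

2.04·381215 − 2.26·4571262 = -9553373.520, which is < -9532650
-1.85·381215 + 1.67·4571262 = 6928759.790, which is > 6917660
1.78·381215 + 1.59·4571262 = 7946869.280, which is < 7980256
This sign pattern matches Amber.

Amber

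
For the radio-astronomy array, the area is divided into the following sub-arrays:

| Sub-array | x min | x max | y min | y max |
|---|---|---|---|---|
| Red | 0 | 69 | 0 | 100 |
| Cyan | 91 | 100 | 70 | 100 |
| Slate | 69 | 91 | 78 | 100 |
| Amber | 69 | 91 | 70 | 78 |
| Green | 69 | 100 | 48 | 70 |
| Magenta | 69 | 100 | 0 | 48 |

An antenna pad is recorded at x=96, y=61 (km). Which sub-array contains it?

Green

The point has x = 96 and y = 61.
Only Green satisfies 69 ≤ x ≤ 100 and 48 ≤ y ≤ 70.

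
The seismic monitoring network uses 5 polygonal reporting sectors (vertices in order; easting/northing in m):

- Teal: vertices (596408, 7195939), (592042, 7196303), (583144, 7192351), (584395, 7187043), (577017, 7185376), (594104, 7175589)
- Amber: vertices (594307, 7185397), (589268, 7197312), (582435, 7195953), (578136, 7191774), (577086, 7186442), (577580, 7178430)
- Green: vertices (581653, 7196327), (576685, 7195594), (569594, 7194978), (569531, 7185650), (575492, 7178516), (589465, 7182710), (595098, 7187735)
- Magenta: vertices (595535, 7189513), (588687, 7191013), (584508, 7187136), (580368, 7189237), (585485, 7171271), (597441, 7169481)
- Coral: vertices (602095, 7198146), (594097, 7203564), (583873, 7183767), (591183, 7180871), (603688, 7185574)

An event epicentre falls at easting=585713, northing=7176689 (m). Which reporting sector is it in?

Cast a ray rightward from (585713, 7176689). For each polygon, the edges (by vertex number in listed order) whose endpoints lie on opposite sides of northing = 7176689, where each meets that height, and whether that is right or left of the point:
Teal: 5–6 at easting≈592183.5 (right), 6–1 at easting≈594228.5 (right) → 2 crossings.
Amber: no edge straddles that height → 0 crossings.
Green: no edge straddles that height → 0 crossings.
Magenta: 4–5 at easting≈583941.9 (left), 6–1 at easting≈596755.2 (right) → 1 crossing.
Coral: no edge straddles that height → 0 crossings.
Only Magenta has an odd count, so the point is inside Magenta.

Magenta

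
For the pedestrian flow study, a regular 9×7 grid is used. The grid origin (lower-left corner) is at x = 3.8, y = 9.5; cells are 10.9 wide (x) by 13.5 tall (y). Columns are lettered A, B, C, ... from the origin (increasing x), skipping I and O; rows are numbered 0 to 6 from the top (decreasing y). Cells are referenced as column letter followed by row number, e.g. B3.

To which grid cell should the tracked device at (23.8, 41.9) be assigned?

B4

Column index: ⌊(23.8 − 3.8) / 10.9⌋ = ⌊1.835⌋ = 1 → column B
Row offset from origin: ⌊(41.9 − 9.5) / 13.5⌋ = ⌊2.400⌋ = 2 → row 4 (counted from top)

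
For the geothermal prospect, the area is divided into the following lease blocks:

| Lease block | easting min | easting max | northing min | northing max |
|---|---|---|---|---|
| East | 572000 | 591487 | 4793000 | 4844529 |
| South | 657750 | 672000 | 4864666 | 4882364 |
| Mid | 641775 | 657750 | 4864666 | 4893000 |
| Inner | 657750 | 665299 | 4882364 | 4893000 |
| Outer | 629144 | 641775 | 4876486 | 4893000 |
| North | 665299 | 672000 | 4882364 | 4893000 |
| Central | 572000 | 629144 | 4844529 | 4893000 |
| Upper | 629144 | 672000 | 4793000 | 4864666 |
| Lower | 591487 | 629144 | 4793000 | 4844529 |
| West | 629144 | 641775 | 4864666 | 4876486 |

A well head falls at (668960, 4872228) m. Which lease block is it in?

The point has easting = 668960 and northing = 4872228.
Only South satisfies 657750 ≤ easting ≤ 672000 and 4864666 ≤ northing ≤ 4882364.

South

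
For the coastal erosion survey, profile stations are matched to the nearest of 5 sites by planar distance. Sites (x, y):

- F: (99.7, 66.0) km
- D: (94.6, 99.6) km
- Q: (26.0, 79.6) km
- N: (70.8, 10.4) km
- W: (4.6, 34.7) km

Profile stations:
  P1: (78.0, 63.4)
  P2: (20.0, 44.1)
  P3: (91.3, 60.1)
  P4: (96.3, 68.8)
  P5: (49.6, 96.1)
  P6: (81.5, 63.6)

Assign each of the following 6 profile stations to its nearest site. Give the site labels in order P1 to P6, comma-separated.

F, W, F, F, Q, F

P1 → F (d²=477.65)
P2 → W (d²=325.52)
P3 → F (d²=105.37)
P4 → F (d²=19.40)
P5 → Q (d²=829.21)
P6 → F (d²=337.00)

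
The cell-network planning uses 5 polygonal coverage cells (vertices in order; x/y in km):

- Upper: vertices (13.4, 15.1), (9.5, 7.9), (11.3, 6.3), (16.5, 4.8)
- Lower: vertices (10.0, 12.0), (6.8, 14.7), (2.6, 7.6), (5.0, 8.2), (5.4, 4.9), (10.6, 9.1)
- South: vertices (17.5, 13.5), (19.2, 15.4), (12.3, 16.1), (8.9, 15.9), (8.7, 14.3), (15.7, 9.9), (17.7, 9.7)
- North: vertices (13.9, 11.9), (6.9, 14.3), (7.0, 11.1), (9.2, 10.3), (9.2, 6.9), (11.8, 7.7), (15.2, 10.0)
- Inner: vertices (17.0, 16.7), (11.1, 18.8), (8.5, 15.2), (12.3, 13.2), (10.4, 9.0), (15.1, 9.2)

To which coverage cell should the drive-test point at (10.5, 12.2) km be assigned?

North

Cast a ray rightward from (10.5, 12.2). For each polygon, the edges (by vertex number in listed order) whose endpoints lie on opposite sides of y = 12.2, where each meets that height, and whether that is right or left of the point:
Upper: 1–2 at x≈11.83 (right), 4–1 at x≈14.27 (right) → 2 crossings.
Lower: 1–2 at x≈9.76 (left), 2–3 at x≈5.32 (left) → 0 crossings.
South: 5–6 at x≈12.04 (right), 7–1 at x≈17.57 (right) → 2 crossings.
North: 1–2 at x≈13.03 (right), 2–3 at x≈6.97 (left) → 1 crossing.
Inner: 4–5 at x≈11.85 (right), 6–1 at x≈15.86 (right) → 2 crossings.
Only North has an odd count, so the point is inside North.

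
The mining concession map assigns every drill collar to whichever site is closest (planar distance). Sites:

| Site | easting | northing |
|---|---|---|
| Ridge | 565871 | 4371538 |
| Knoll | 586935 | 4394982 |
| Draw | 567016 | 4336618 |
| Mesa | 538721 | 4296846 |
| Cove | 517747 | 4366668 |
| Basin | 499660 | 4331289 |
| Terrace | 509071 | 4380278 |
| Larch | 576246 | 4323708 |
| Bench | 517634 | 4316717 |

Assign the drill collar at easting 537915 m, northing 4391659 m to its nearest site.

Squared distances to each site:
Ridge: 1186392577.000; Knoll: 2414002729.000; Draw: 3876379882.000; Mesa: 8990154605.000; Cove: 1031298305.000; Basin: 5107981925.000; Terrace: 961503497.000; Larch: 6086603962.000; Bench: 6027622325.000.
Minimum at Terrace.

Terrace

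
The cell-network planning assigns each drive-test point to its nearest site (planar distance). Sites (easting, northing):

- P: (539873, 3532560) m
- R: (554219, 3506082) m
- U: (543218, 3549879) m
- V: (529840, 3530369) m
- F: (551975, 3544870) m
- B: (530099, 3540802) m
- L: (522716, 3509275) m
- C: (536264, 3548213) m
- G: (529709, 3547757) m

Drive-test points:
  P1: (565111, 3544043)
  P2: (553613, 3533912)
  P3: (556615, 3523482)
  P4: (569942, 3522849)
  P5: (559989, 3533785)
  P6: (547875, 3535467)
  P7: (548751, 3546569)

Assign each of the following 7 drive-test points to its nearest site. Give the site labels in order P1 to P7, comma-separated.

P1 → F (d²=173238425.00)
P2 → F (d²=122760808.00)
P3 → R (d²=308500816.00)
P4 → R (d²=528345018.00)
P5 → F (d²=187101421.00)
P6 → P (d²=72482653.00)
P7 → F (d²=13280777.00)

F, F, R, R, F, P, F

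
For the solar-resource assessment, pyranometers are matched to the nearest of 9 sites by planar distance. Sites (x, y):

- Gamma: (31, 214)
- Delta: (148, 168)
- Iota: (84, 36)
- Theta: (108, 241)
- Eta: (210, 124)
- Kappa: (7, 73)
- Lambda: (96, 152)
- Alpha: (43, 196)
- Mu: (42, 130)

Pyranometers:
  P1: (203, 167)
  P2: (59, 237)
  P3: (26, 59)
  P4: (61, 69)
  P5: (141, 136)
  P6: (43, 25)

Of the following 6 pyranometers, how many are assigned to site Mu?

P1 → Eta
P2 → Gamma
P3 → Kappa
P4 → Iota
P5 → Delta
P6 → Iota
0 of the 6 go to Mu.

0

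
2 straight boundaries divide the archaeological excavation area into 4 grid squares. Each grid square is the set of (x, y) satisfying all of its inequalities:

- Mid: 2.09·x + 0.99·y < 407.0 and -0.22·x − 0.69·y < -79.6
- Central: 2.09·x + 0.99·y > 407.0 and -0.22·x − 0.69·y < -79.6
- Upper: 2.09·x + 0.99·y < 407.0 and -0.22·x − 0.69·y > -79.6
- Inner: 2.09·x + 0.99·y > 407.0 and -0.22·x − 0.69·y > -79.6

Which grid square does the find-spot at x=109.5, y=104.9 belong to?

2.09·109.5 + 0.99·104.9 = 332.706, which is < 407.0
-0.22·109.5 − 0.69·104.9 = -96.471, which is < -79.6
This sign pattern matches Mid.

Mid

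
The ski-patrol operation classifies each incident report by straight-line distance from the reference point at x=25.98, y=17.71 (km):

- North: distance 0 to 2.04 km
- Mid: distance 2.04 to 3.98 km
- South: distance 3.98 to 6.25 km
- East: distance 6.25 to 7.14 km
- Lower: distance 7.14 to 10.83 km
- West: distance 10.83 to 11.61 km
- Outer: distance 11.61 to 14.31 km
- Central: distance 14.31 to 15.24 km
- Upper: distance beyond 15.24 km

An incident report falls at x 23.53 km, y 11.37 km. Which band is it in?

East

Distance = √((23.53−25.98)² + (11.37−17.71)²) = √(6.002 + 40.196) = 6.797 km.
6.25 ≤ 6.797 < 7.14 → East.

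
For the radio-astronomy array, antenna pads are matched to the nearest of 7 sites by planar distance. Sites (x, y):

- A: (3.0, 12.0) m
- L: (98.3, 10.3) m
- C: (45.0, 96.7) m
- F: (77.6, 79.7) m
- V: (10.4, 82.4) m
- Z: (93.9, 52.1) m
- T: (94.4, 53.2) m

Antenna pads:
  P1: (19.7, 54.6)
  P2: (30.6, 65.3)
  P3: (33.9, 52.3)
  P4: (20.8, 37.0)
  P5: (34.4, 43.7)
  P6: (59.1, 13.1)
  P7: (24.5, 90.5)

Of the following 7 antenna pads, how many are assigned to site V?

4

P1 → V
P2 → V
P3 → V
P4 → A
P5 → A
P6 → L
P7 → V
4 of the 7 go to V.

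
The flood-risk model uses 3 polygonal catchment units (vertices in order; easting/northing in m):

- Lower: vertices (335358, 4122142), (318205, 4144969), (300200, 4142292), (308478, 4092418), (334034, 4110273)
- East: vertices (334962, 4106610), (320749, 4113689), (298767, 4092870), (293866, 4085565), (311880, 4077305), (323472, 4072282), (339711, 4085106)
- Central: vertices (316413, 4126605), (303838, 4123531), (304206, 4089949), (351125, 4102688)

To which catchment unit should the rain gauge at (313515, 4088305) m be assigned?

Cast a ray rightward from (313515, 4088305). For each polygon, the edges (by vertex number in listed order) whose endpoints lie on opposite sides of northing = 4088305, where each meets that height, and whether that is right or left of the point:
Lower: no edge straddles that height → 0 crossings.
East: 3–4 at easting≈295704.3 (left), 7–1 at easting≈339004.5 (right) → 1 crossing.
Central: no edge straddles that height → 0 crossings.
Only East has an odd count, so the point is inside East.

East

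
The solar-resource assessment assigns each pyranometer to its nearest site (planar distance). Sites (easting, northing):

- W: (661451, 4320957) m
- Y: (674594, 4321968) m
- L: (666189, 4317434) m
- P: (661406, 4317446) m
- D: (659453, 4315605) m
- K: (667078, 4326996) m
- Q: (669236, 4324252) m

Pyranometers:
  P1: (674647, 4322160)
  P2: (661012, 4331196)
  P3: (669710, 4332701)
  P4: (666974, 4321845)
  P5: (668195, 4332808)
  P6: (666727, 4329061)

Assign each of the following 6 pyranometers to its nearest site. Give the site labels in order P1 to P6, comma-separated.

P1 → Y (d²=39673.00)
P2 → K (d²=54436356.00)
P3 → K (d²=39474449.00)
P4 → Q (d²=10910293.00)
P5 → K (d²=35027033.00)
P6 → K (d²=4387426.00)

Y, K, K, Q, K, K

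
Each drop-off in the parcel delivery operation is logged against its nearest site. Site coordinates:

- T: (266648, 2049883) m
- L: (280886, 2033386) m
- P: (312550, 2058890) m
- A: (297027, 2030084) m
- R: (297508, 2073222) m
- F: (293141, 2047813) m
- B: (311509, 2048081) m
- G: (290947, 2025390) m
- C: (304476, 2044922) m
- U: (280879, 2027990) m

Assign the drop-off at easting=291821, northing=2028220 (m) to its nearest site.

Squared distances to each site:
T: 1102965498.000; L: 146261781.000; P: 1370340341.000; A: 30576932.000; R: 2057521973.000; F: 385628049.000; B: 782076665.000; G: 8772776.000; C: 439105829.000; U: 119780264.000.
Minimum at G.

G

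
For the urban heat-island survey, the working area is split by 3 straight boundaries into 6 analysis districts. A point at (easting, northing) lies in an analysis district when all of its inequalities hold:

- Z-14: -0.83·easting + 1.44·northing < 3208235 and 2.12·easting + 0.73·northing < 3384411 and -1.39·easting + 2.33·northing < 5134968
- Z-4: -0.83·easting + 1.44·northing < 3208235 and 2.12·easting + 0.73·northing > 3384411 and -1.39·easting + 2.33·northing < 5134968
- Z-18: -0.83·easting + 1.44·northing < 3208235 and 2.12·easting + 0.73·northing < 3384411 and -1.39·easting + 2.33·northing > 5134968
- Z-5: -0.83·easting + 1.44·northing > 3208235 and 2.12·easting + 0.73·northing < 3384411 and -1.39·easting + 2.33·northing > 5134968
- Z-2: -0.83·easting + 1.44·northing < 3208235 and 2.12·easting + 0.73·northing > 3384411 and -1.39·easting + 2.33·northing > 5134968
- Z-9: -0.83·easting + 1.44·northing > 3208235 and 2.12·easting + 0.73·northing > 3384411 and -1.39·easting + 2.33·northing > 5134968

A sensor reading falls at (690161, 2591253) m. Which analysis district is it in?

Z-14

-0.83·690161 + 1.44·2591253 = 3158570.690, which is < 3208235
2.12·690161 + 0.73·2591253 = 3354756.010, which is < 3384411
-1.39·690161 + 2.33·2591253 = 5078295.700, which is < 5134968
This sign pattern matches Z-14.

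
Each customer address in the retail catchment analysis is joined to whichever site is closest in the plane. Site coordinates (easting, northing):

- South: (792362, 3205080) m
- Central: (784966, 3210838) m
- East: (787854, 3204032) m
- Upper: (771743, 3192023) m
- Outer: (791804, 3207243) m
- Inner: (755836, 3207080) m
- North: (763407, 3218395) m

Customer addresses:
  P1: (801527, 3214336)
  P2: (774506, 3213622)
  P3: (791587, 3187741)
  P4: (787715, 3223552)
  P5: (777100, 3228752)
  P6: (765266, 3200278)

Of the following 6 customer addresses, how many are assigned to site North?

P1 → Outer
P2 → Central
P3 → East
P4 → Central
P5 → North
P6 → Upper
1 of the 6 goes to North.

1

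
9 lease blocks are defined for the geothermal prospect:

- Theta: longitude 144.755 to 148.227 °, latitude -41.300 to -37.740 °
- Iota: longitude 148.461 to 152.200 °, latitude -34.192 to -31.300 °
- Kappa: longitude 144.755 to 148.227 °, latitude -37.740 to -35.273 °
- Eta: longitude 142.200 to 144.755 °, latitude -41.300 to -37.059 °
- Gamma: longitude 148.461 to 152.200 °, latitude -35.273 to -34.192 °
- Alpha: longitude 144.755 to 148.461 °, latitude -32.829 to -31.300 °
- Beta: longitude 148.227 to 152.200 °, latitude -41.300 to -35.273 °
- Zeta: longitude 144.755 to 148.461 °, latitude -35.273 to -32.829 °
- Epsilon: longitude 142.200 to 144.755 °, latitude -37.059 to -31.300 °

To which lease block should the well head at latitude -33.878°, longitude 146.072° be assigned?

The point has longitude = 146.072 and latitude = -33.878.
Only Zeta satisfies 144.755 ≤ longitude ≤ 148.461 and -35.273 ≤ latitude ≤ -32.829.

Zeta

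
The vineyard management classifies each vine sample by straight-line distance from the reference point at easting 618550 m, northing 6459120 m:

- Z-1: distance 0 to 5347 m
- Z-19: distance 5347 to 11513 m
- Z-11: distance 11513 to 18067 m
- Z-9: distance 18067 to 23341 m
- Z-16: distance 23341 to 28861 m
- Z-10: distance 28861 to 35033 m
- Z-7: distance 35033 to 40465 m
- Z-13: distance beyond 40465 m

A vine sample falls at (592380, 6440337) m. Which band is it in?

Z-10

Distance = √((592380−618550)² + (6440337−6459120)²) = √(684868900.000 + 352801089.000) = 32212.885 m.
28861 ≤ 32212.885 < 35033 → Z-10.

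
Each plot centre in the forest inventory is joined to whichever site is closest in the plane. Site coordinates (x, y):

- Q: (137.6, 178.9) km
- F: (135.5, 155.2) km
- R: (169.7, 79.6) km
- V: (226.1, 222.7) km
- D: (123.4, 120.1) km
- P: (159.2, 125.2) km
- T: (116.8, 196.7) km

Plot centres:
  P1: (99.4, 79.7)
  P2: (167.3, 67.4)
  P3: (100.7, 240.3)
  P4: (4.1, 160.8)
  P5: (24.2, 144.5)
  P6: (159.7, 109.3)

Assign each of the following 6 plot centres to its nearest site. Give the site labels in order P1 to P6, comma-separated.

D, R, T, T, D, P

P1 → D (d²=2208.16)
P2 → R (d²=154.60)
P3 → T (d²=2160.17)
P4 → T (d²=13990.10)
P5 → D (d²=10436.00)
P6 → P (d²=253.06)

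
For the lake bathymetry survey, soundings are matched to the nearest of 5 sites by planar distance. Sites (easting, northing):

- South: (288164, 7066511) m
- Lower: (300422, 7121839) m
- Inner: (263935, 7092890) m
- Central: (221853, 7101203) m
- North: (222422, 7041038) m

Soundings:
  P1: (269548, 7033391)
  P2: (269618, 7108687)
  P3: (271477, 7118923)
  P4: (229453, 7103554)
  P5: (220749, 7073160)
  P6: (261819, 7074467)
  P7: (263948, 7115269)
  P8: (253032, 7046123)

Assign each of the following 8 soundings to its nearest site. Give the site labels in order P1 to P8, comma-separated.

P1 → South (d²=1443489856.00)
P2 → Inner (d²=281841698.00)
P3 → Inner (d²=734598853.00)
P4 → Central (d²=63287201.00)
P5 → Central (d²=787628665.00)
P6 → Inner (d²=343884385.00)
P7 → Inner (d²=500819810.00)
P8 → North (d²=962829325.00)

South, Inner, Inner, Central, Central, Inner, Inner, North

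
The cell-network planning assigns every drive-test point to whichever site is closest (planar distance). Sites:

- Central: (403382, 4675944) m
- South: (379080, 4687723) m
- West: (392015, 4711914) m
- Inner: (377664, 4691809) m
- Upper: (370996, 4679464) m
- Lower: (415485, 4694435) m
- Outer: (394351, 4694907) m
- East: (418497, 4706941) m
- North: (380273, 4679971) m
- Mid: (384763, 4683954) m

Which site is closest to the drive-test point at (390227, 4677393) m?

Squared distances to each site:
Central: 175153626.000; South: 230964509.000; West: 1194896385.000; Inner: 365650025.000; Upper: 374120402.000; Lower: 928396328.000; Outer: 323747572.000; East: 1672277204.000; North: 105728200.000; Mid: 72902017.000.
Minimum at Mid.

Mid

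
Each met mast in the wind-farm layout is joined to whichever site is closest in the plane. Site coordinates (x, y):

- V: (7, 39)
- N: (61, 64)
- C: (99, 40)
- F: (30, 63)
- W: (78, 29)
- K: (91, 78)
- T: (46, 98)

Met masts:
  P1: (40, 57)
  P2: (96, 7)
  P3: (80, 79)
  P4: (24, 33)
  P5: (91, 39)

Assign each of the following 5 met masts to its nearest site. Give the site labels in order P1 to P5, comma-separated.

F, W, K, V, C

P1 → F (d²=136.00)
P2 → W (d²=808.00)
P3 → K (d²=122.00)
P4 → V (d²=325.00)
P5 → C (d²=65.00)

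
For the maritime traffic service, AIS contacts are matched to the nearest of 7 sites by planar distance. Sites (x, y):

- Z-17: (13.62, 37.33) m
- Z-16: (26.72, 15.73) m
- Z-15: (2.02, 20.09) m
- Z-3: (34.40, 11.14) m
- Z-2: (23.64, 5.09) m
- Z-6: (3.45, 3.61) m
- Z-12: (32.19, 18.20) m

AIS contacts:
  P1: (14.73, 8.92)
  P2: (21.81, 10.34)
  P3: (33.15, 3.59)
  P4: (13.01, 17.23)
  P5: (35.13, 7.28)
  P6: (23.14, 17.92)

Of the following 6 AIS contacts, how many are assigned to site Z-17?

0

P1 → Z-2
P2 → Z-2
P3 → Z-3
P4 → Z-15
P5 → Z-3
P6 → Z-16
0 of the 6 go to Z-17.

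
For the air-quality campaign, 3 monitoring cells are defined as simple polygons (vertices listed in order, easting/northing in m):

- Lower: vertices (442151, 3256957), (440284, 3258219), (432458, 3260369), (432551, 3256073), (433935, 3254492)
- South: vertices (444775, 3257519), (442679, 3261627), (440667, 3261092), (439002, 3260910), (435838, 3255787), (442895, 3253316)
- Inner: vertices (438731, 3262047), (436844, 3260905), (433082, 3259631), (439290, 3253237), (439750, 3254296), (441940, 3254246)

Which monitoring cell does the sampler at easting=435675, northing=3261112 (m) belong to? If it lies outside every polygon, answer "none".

none

Cast a ray rightward from (435675, 3261112). For each polygon, the edges (by vertex number in listed order) whose endpoints lie on opposite sides of northing = 3261112, where each meets that height, and whether that is right or left of the point:
Lower: no edge straddles that height → 0 crossings.
South: 1–2 at easting≈442941.8 (right), 2–3 at easting≈440742.2 (right) → 2 crossings.
Inner: 1–2 at easting≈437186.0 (right), 6–1 at easting≈439115.6 (right) → 2 crossings.
All counts are even, so the point lies outside every listed polygon.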